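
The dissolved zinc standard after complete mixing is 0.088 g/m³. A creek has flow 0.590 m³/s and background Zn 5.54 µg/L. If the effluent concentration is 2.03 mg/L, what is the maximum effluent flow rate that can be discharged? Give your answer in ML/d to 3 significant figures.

2.16 ML/d

5.54 µg/L = 0.00554 mg/L.
Mass balance at complete mixing: C_std·(Q_w + Q_r) = Q_w·C_e + Q_r·C_b.
Rearranging, Q_w = Q_r·(C_std − C_b)/(C_e − C_std) = 0.590·(0.088 − 0.00554) / (2.03 − 0.088) = 0.02505 m³/s.
= 2.165 ML/d.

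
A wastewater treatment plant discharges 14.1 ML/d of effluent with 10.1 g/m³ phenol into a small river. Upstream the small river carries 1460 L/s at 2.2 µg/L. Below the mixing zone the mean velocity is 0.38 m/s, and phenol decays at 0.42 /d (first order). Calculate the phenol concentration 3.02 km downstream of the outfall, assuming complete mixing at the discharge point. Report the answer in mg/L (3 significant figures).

0.979 mg/L

14.1 ML/d = 0.1632 m³/s.
1460 L/s = 1.46 m³/s.
2.2 µg/L = 0.0022 mg/L.
After complete mixing, C₀ = (0.1632·10.1 + 1.46·0.0022) / 1.623 = 1.017 mg/L.
Travel time t = 3020 m / 0.38 m/s = 7947 s = 0.09198 d.
C = 1.017·exp(−0.42·0.09198) = 1.017·0.9621 = 0.9789 mg/L.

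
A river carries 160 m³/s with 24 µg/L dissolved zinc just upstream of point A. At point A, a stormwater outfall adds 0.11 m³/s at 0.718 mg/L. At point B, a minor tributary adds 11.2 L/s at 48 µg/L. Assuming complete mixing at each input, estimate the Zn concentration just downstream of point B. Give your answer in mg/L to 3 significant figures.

0.0245 mg/L

24 µg/L = 0.024 mg/L.
After input A: C = (160·0.024 + 0.11·0.718) / 160.1 = 0.02448 mg/L.
11.2 L/s = 0.0112 m³/s.
48 µg/L = 0.048 mg/L.
After input B: C = (160.1·0.02448 + 0.0112·0.048) / 160.1 = 0.02448 mg/L.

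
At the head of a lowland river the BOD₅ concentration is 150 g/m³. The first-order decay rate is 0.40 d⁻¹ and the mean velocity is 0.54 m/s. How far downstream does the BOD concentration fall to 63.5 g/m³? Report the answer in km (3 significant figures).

100 km

From C = C₀·e^(−kt), t = ln(C₀/C)/k = ln(150/63.5)/0.40 = 0.8596/0.40 = 2.149 d.
Distance = v·t = 0.54 m/s × 1.857e+05 s = 1.003e+05 m = 100.3 km.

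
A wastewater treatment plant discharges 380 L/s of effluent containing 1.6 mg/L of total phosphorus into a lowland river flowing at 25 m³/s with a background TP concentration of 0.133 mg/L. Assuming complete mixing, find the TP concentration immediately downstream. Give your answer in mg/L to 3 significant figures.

0.155 mg/L

380 L/s = 0.38 m³/s.
Conservation of mass across the mixing zone: C = (0.38·1.6 + 25·0.133) / (0.38 + 25) = 3.933/25.38 = 0.155 mg/L.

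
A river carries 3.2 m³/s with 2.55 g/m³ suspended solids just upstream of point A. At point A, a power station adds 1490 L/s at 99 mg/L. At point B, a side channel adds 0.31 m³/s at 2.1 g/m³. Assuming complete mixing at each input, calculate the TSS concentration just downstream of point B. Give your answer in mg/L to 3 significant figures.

1490 L/s = 1.49 m³/s.
After input A: C = (3.2·2.55 + 1.49·99) / 4.69 = 33.19 mg/L.
After input B: C = (4.69·33.19 + 0.31·2.1) / 5 = 31.26 mg/L.

31.3 mg/L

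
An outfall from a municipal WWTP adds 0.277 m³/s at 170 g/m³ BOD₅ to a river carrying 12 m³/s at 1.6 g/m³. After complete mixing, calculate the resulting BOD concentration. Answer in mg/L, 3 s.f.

Conservation of mass across the mixing zone: C = (0.277·170 + 12·1.6) / (0.277 + 12) = 66.29/12.28 = 5.4 mg/L.

5.40 mg/L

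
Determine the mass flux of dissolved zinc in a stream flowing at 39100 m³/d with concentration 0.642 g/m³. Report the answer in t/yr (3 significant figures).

9.17 t/yr

39100 m³/d = 0.4525 m³/s.
Mass flux = Q·C = 0.4525 m³/s × 0.642 g/m³ = 0.2905 g/s.
= 0.2905 g/s × 31.56 = 9.169 t/yr.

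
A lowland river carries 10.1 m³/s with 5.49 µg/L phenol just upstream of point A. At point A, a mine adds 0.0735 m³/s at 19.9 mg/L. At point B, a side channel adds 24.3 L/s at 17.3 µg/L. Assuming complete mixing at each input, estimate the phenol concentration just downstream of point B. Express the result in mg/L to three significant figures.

0.149 mg/L

5.49 µg/L = 0.00549 mg/L.
After input A: C = (10.1·0.00549 + 0.0735·19.9) / 10.17 = 0.1492 mg/L.
24.3 L/s = 0.0243 m³/s.
17.3 µg/L = 0.0173 mg/L.
After input B: C = (10.17·0.1492 + 0.0243·0.0173) / 10.2 = 0.1489 mg/L.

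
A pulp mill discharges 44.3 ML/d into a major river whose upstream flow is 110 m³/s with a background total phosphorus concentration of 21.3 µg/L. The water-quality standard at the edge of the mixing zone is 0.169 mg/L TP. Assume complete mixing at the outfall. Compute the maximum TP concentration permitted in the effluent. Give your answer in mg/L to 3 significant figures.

31.9 mg/L

44.3 ML/d = 0.5127 m³/s.
21.3 µg/L = 0.0213 mg/L.
Mass balance: 0.169·110.5 = 0.5127·Cₑ + 110·0.0213.
Cₑ = (18.68 − 2.343) / 0.5127 = 31.86 mg/L.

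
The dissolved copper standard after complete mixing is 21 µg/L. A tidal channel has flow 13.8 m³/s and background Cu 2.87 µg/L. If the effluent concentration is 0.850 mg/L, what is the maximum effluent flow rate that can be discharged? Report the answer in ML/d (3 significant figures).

26.1 ML/d

2.87 µg/L = 0.00287 mg/L.
21 µg/L = 0.021 mg/L.
Mass balance at complete mixing: C_std·(Q_w + Q_r) = Q_w·C_e + Q_r·C_b.
Rearranging, Q_w = Q_r·(C_std − C_b)/(C_e − C_std) = 13.8·(0.021 − 0.00287) / (0.85 − 0.021) = 0.3018 m³/s.
= 26.08 ML/d.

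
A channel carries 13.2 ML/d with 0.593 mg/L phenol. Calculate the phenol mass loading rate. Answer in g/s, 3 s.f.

0.0906 g/s

13.2 ML/d = 0.1528 m³/s.
Mass flux = Q·C = 0.1528 m³/s × 0.593 g/m³ = 0.0906 g/s.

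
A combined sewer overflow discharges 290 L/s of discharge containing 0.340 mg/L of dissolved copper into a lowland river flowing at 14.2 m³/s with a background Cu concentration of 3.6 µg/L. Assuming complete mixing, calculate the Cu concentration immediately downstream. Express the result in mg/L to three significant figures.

0.0103 mg/L

290 L/s = 0.29 m³/s.
3.6 µg/L = 0.0036 mg/L.
Flow-weighted mixing gives C = (0.29·0.34 + 14.2·0.0036) / (0.29 + 14.2) = 0.1497/14.49 = 0.01033 mg/L.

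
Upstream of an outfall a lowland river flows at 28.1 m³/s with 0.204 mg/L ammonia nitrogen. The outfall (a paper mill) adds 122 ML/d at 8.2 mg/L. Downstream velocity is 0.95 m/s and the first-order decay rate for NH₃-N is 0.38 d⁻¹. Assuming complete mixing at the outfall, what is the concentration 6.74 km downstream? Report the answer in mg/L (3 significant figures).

122 ML/d = 1.412 m³/s.
After complete mixing, C₀ = (1.412·8.2 + 28.1·0.204) / 29.51 = 0.5866 mg/L.
Travel time t = 6740 m / 0.95 m/s = 7095 s = 0.08212 d.
C = 0.5866·exp(−0.38·0.08212) = 0.5866·0.9693 = 0.5686 mg/L.

0.569 mg/L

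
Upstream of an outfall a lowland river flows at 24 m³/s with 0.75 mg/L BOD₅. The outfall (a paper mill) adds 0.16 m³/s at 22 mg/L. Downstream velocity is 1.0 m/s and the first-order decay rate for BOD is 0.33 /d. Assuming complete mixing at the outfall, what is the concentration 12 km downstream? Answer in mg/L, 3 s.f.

0.851 mg/L

After complete mixing, C₀ = (0.16·22 + 24·0.75) / 24.16 = 0.8907 mg/L.
Travel time t = 1.2e+04 m / 1.0 m/s = 1.2e+04 s = 0.1389 d.
C = 0.8907·exp(−0.33·0.1389) = 0.8907·0.9552 = 0.8508 mg/L.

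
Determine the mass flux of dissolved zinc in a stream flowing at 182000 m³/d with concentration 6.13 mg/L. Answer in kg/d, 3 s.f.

182000 m³/d = 2.106 m³/s.
Mass flux = Q·C = 2.106 m³/s × 6.13 g/m³ = 12.91 g/s.
= 12.91 g/s × 86.4 = 1116 kg/d.

1120 kg/d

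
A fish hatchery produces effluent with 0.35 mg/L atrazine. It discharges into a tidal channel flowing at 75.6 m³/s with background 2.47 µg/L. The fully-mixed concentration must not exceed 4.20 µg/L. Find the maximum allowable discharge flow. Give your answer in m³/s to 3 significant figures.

2.47 µg/L = 0.00247 mg/L.
4.20 µg/L = 0.0042 mg/L.
Mass balance at complete mixing: C_std·(Q_w + Q_r) = Q_w·C_e + Q_r·C_b.
Rearranging, Q_w = Q_r·(C_std − C_b)/(C_e − C_std) = 75.6·(0.0042 − 0.00247) / (0.35 − 0.0042) = 0.3782 m³/s.

0.378 m³/s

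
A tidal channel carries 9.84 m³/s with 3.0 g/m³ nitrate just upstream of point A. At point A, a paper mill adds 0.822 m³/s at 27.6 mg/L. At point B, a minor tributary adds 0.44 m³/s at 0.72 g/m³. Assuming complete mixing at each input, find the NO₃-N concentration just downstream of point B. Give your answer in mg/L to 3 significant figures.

4.73 mg/L

After input A: C = (9.84·3 + 0.822·27.6) / 10.66 = 4.897 mg/L.
After input B: C = (10.66·4.897 + 0.44·0.72) / 11.1 = 4.731 mg/L.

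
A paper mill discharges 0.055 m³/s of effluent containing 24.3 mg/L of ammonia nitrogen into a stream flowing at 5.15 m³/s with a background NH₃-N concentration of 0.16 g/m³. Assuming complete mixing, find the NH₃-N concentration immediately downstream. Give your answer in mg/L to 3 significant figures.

0.415 mg/L

By mass balance at complete mixing, C = (0.055·24.3 + 5.15·0.16) / (0.055 + 5.15) = 2.16/5.205 = 0.4151 mg/L.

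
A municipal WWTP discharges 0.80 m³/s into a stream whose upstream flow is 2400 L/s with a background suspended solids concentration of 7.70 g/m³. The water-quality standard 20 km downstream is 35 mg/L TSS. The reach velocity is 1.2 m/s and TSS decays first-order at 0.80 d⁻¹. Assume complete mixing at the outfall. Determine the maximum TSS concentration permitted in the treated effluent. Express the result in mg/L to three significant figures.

2400 L/s = 2.4 m³/s.
Travel time to the compliance point: t = 2e+04/1.2 = 1.667e+04 s = 0.1929 d; decay factor exp(−0.80·0.1929) = 0.857.
So the concentration just after mixing may be at most 35/0.857 = 40.84 mg/L.
Mass balance: 40.84·3.2 = 0.8·Cₑ + 2.4·7.7.
Cₑ = (130.7 − 18.48) / 0.8 = 140.3 mg/L.

140 mg/L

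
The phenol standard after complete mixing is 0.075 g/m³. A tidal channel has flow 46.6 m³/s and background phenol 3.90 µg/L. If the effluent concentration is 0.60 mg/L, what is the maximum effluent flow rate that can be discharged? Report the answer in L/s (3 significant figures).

6310 L/s

3.90 µg/L = 0.0039 mg/L.
Mass balance at complete mixing: C_std·(Q_w + Q_r) = Q_w·C_e + Q_r·C_b.
Rearranging, Q_w = Q_r·(C_std − C_b)/(C_e − C_std) = 46.6·(0.075 − 0.0039) / (0.6 − 0.075) = 6.311 m³/s.
= 6311 L/s.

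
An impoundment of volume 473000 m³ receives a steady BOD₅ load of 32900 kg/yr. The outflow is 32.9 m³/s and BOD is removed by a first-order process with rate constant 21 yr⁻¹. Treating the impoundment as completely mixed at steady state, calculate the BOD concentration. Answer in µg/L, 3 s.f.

Outflow Q = 32.9 m³/s × 3.156e+07 s/yr = 1.038e+09 m³/yr.
Steady-state CSTR mass balance: W = Q·C + k·V·C, so C = W/(Q + kV).
Q + kV = 1.038e+09 + 21·473000 = 1.048e+09 m³/yr.
C = 32900/1.048e+09 = 3.139e-05 kg/m³ = 0.03139 mg/L = 31.39 µg/L.

31.4 µg/L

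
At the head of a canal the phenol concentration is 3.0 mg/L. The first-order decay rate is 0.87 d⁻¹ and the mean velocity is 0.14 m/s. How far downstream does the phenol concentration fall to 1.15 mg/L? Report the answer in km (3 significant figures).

13.3 km

From C = C₀·e^(−kt), t = ln(C₀/C)/k = ln(3.0/1.15)/0.87 = 0.9589/0.87 = 1.102 d.
Distance = v·t = 0.14 m/s × 9.522e+04 s = 1.333e+04 m = 13.33 km.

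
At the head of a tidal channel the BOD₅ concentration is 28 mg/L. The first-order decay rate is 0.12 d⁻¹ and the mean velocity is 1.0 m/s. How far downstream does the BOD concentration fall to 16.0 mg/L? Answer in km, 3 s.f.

403 km

From C = C₀·e^(−kt), t = ln(C₀/C)/k = ln(28/16.0)/0.12 = 0.5596/0.12 = 4.663 d.
Distance = v·t = 1.0 m/s × 4.029e+05 s = 4.029e+05 m = 402.9 km.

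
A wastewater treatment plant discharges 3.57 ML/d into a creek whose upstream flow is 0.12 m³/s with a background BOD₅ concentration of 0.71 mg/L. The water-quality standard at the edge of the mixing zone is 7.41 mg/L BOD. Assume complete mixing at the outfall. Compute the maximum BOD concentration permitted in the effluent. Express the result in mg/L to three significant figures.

26.9 mg/L

3.57 ML/d = 0.04132 m³/s.
Mass balance: 7.41·0.1613 = 0.04132·Cₑ + 0.12·0.71.
Cₑ = (1.195 − 0.0852) / 0.04132 = 26.87 mg/L.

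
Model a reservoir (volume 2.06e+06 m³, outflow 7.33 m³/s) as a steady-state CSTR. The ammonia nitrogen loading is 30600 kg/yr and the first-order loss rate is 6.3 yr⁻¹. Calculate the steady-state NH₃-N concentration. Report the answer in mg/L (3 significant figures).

Outflow Q = 7.33 m³/s × 3.156e+07 s/yr = 2.313e+08 m³/yr.
Steady-state CSTR mass balance: W = Q·C + k·V·C, so C = W/(Q + kV).
Q + kV = 2.313e+08 + 6.3·2.06e+06 = 2.443e+08 m³/yr.
C = 30600/2.443e+08 = 0.0001253 kg/m³ = 0.1253 mg/L.

0.125 mg/L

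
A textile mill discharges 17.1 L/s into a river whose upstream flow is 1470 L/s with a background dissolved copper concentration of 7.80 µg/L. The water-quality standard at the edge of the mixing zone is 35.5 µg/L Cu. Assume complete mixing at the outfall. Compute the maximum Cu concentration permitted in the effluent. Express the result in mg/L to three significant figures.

17.1 L/s = 0.0171 m³/s.
1470 L/s = 1.47 m³/s.
7.80 µg/L = 0.0078 mg/L.
35.5 µg/L = 0.0355 mg/L.
Mass balance: 0.0355·1.487 = 0.0171·Cₑ + 1.47·0.0078.
Cₑ = (0.05279 − 0.01147) / 0.0171 = 2.417 mg/L.

2.42 mg/L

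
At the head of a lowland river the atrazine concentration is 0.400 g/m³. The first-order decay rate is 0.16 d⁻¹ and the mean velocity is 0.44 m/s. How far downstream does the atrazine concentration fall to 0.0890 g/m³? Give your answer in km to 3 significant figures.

357 km

From C = C₀·e^(−kt), t = ln(C₀/C)/k = ln(0.400/0.0890)/0.16 = 1.503/0.16 = 9.393 d.
Distance = v·t = 0.44 m/s × 8.115e+05 s = 3.571e+05 m = 357.1 km.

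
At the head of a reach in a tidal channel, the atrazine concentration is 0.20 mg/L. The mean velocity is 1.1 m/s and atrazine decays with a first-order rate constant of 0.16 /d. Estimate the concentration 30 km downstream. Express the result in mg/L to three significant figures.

Travel time t = 30 km / 1.1 m/s = 3e+04/1.1 = 2.727e+04 s = 0.3157 d.
First-order decay: C = 0.20·exp(−0.16·0.3157) = 0.20·0.9507 = 0.1901 mg/L.

0.190 mg/L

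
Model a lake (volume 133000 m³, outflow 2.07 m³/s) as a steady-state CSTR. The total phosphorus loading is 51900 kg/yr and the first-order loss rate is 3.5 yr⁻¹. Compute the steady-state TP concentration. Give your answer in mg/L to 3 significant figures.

Outflow Q = 2.07 m³/s × 3.156e+07 s/yr = 6.532e+07 m³/yr.
Steady-state CSTR mass balance: W = Q·C + k·V·C, so C = W/(Q + kV).
Q + kV = 6.532e+07 + 3.5·133000 = 6.579e+07 m³/yr.
C = 51900/6.579e+07 = 0.0007889 kg/m³ = 0.7889 mg/L.

0.789 mg/L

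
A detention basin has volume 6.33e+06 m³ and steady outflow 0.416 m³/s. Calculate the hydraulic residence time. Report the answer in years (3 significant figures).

Q = 0.416 m³/s × 3.156e+07 s/yr = 1.313e+07 m³/yr.
Hydraulic residence time τ = V/Q = 6.33e+06/1.313e+07 = 0.4822 yr.

0.482 yr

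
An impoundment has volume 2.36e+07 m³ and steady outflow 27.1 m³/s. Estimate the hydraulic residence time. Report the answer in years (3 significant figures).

Q = 27.1 m³/s × 3.156e+07 s/yr = 8.552e+08 m³/yr.
Hydraulic residence time τ = V/Q = 2.36e+07/8.552e+08 = 0.0276 yr.

0.0276 yr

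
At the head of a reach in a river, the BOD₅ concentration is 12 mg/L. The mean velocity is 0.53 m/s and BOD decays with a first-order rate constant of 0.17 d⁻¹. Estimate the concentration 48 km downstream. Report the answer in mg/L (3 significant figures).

10.0 mg/L

Travel time t = 48 km / 0.53 m/s = 4.8e+04/0.53 = 9.057e+04 s = 1.048 d.
First-order decay: C = 12·exp(−0.17·1.048) = 12·0.8368 = 10.04 mg/L.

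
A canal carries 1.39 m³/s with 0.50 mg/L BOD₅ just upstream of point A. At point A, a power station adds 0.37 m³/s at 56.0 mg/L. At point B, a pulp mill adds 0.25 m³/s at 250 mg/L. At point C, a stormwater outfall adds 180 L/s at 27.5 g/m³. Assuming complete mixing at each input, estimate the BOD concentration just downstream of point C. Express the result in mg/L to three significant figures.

40.6 mg/L

After input A: C = (1.39·0.5 + 0.37·56) / 1.76 = 12.17 mg/L.
After input B: C = (1.76·12.17 + 0.25·250) / 2.01 = 41.75 mg/L.
180 L/s = 0.18 m³/s.
After input C: C = (2.01·41.75 + 0.18·27.5) / 2.19 = 40.58 mg/L.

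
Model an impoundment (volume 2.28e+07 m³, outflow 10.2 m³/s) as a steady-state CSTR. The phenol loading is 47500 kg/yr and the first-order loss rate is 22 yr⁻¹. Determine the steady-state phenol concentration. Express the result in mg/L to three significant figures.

Outflow Q = 10.2 m³/s × 3.156e+07 s/yr = 3.219e+08 m³/yr.
Steady-state CSTR mass balance: W = Q·C + k·V·C, so C = W/(Q + kV).
Q + kV = 3.219e+08 + 22·2.28e+07 = 8.235e+08 m³/yr.
C = 47500/8.235e+08 = 5.768e-05 kg/m³ = 0.05768 mg/L.

0.0577 mg/L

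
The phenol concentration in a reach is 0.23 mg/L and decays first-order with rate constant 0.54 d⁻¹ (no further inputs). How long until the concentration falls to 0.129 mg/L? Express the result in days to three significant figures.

1.07 d

t = ln(C₀/C)/k = ln(0.23/0.129)/0.54 = 0.5783/0.54 = 1.071 d.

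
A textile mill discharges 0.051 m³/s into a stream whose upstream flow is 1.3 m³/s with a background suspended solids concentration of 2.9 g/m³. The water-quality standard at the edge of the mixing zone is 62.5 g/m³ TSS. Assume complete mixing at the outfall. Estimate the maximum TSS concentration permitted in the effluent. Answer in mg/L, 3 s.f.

Mass balance: 62.5·1.351 = 0.051·Cₑ + 1.3·2.9.
Cₑ = (84.44 − 3.77) / 0.051 = 1582 mg/L.

1580 mg/L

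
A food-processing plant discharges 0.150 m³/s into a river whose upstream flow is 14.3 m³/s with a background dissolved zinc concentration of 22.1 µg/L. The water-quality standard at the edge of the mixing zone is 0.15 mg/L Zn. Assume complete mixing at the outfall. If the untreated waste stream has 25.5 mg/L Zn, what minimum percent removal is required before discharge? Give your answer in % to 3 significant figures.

51.6 %

22.1 µg/L = 0.0221 mg/L.
Mass balance: 0.15·14.45 = 0.15·Cₑ + 14.3·0.0221.
Cₑ = (2.167 − 0.316) / 0.15 = 12.34 mg/L.
Required removal = 1 − 12.34/25.5 = 51.6 %.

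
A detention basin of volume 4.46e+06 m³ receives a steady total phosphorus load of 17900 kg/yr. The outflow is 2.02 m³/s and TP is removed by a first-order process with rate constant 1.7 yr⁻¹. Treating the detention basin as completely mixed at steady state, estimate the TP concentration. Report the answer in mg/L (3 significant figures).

Outflow Q = 2.02 m³/s × 3.156e+07 s/yr = 6.375e+07 m³/yr.
Steady-state CSTR mass balance: W = Q·C + k·V·C, so C = W/(Q + kV).
Q + kV = 6.375e+07 + 1.7·4.46e+06 = 7.133e+07 m³/yr.
C = 17900/7.133e+07 = 0.000251 kg/m³ = 0.251 mg/L.

0.251 mg/L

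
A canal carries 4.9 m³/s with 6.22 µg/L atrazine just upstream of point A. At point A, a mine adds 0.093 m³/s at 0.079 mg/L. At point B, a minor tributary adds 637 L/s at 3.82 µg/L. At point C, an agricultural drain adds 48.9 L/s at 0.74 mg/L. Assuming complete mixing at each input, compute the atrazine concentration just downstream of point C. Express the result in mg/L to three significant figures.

0.0135 mg/L

6.22 µg/L = 0.00622 mg/L.
After input A: C = (4.9·0.00622 + 0.093·0.079) / 4.993 = 0.007576 mg/L.
637 L/s = 0.637 m³/s.
3.82 µg/L = 0.00382 mg/L.
After input B: C = (4.993·0.007576 + 0.637·0.00382) / 5.63 = 0.007151 mg/L.
48.9 L/s = 0.0489 m³/s.
After input C: C = (5.63·0.007151 + 0.0489·0.74) / 5.679 = 0.01346 mg/L.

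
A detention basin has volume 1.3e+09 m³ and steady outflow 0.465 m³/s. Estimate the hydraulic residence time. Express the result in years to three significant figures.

Q = 0.465 m³/s × 3.156e+07 s/yr = 1.467e+07 m³/yr.
Hydraulic residence time τ = V/Q = 1.3e+09/1.467e+07 = 88.59 yr.

88.6 yr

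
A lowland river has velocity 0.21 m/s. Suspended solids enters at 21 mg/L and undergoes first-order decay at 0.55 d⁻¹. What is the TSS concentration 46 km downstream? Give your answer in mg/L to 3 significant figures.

Travel time t = 46 km / 0.21 m/s = 4.6e+04/0.21 = 2.19e+05 s = 2.535 d.
First-order decay: C = 21·exp(−0.55·2.535) = 21·0.248 = 5.208 mg/L.

5.21 mg/L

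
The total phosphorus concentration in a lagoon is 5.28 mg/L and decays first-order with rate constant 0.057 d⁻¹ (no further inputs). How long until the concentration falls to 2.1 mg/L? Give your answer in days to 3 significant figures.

16.2 d

t = ln(C₀/C)/k = ln(5.28/2.1)/0.057 = 0.922/0.057 = 16.18 d.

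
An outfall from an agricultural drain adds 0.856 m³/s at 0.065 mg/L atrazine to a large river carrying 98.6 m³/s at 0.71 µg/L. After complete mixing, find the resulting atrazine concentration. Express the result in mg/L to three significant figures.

0.00126 mg/L

0.71 µg/L = 0.00071 mg/L.
By mass balance at complete mixing, C = (0.856·0.065 + 98.6·0.00071) / (0.856 + 98.6) = 0.1256/99.46 = 0.001263 mg/L.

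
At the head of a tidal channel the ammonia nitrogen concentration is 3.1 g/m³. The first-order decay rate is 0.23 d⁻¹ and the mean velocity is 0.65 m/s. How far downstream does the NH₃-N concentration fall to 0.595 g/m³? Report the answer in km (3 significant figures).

From C = C₀·e^(−kt), t = ln(C₀/C)/k = ln(3.1/0.595)/0.23 = 1.651/0.23 = 7.177 d.
Distance = v·t = 0.65 m/s × 6.2e+05 s = 4.03e+05 m = 403 km.

403 km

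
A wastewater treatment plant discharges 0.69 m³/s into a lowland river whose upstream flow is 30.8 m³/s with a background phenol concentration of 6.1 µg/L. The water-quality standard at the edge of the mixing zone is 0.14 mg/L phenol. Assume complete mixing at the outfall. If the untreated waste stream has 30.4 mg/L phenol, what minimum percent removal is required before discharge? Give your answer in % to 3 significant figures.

6.1 µg/L = 0.0061 mg/L.
Mass balance: 0.14·31.49 = 0.69·Cₑ + 30.8·0.0061.
Cₑ = (4.409 − 0.1879) / 0.69 = 6.117 mg/L.
Required removal = 1 − 6.117/30.4 = 79.88 %.

79.9 %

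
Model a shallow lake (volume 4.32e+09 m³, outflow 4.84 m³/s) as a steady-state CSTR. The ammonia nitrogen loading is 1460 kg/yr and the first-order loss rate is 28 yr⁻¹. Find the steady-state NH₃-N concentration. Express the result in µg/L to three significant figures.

Outflow Q = 4.84 m³/s × 3.156e+07 s/yr = 1.527e+08 m³/yr.
Steady-state CSTR mass balance: W = Q·C + k·V·C, so C = W/(Q + kV).
Q + kV = 1.527e+08 + 28·4.32e+09 = 1.211e+11 m³/yr.
C = 1460/1.211e+11 = 1.205e-08 kg/m³ = 1.205e-05 mg/L = 0.01205 µg/L.

0.0121 µg/L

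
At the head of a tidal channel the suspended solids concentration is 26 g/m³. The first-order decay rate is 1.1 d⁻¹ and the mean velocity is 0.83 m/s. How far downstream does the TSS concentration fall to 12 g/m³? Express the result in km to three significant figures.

From C = C₀·e^(−kt), t = ln(C₀/C)/k = ln(26/12)/1.1 = 0.7732/1.1 = 0.7029 d.
Distance = v·t = 0.83 m/s × 6.073e+04 s = 5.041e+04 m = 50.41 km.

50.4 km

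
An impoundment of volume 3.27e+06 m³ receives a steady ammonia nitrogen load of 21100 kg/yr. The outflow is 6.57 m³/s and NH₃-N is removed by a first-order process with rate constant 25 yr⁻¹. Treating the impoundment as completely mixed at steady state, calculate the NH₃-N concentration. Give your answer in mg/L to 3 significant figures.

Outflow Q = 6.57 m³/s × 3.156e+07 s/yr = 2.073e+08 m³/yr.
Steady-state CSTR mass balance: W = Q·C + k·V·C, so C = W/(Q + kV).
Q + kV = 2.073e+08 + 25·3.27e+06 = 2.891e+08 m³/yr.
C = 21100/2.891e+08 = 7.299e-05 kg/m³ = 0.07299 mg/L.

0.0730 mg/L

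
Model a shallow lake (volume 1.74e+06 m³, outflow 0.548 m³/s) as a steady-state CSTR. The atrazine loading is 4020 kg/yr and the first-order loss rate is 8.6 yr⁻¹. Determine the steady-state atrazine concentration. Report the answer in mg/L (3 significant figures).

0.125 mg/L

Outflow Q = 0.548 m³/s × 3.156e+07 s/yr = 1.729e+07 m³/yr.
Steady-state CSTR mass balance: W = Q·C + k·V·C, so C = W/(Q + kV).
Q + kV = 1.729e+07 + 8.6·1.74e+06 = 3.226e+07 m³/yr.
C = 4020/3.226e+07 = 0.0001246 kg/m³ = 0.1246 mg/L.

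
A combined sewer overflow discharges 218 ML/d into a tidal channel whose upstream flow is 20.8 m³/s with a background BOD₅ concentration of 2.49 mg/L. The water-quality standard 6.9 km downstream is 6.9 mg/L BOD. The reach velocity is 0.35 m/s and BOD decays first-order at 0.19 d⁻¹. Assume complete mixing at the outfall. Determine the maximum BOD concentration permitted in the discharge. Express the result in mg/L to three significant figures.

218 ML/d = 2.523 m³/s.
Travel time to the compliance point: t = 6900/0.35 = 1.971e+04 s = 0.2282 d; decay factor exp(−0.19·0.2282) = 0.9576.
So the concentration just after mixing may be at most 6.9/0.9576 = 7.206 mg/L.
Mass balance: 7.206·23.32 = 2.523·Cₑ + 20.8·2.49.
Cₑ = (168.1 − 51.79) / 2.523 = 46.08 mg/L.

46.1 mg/L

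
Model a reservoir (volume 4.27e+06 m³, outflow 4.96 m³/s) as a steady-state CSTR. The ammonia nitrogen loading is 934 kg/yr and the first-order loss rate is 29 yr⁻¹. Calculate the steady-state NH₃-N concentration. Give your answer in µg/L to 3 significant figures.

Outflow Q = 4.96 m³/s × 3.156e+07 s/yr = 1.565e+08 m³/yr.
Steady-state CSTR mass balance: W = Q·C + k·V·C, so C = W/(Q + kV).
Q + kV = 1.565e+08 + 29·4.27e+06 = 2.804e+08 m³/yr.
C = 934/2.804e+08 = 3.331e-06 kg/m³ = 0.003331 mg/L = 3.331 µg/L.

3.33 µg/L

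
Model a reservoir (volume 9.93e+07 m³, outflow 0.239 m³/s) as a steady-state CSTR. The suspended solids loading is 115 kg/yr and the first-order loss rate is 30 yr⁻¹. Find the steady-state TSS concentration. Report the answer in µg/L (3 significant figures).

Outflow Q = 0.239 m³/s × 3.156e+07 s/yr = 7.542e+06 m³/yr.
Steady-state CSTR mass balance: W = Q·C + k·V·C, so C = W/(Q + kV).
Q + kV = 7.542e+06 + 30·9.93e+07 = 2.987e+09 m³/yr.
C = 115/2.987e+09 = 3.851e-08 kg/m³ = 3.851e-05 mg/L = 0.03851 µg/L.

0.0385 µg/L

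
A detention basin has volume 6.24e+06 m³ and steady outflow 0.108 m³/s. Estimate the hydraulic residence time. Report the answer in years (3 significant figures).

1.83 yr

Q = 0.108 m³/s × 3.156e+07 s/yr = 3.408e+06 m³/yr.
Hydraulic residence time τ = V/Q = 6.24e+06/3.408e+06 = 1.831 yr.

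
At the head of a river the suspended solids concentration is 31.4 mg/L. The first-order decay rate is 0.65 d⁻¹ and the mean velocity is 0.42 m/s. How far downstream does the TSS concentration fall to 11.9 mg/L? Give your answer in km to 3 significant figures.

54.2 km

From C = C₀·e^(−kt), t = ln(C₀/C)/k = ln(31.4/11.9)/0.65 = 0.9703/0.65 = 1.493 d.
Distance = v·t = 0.42 m/s × 1.29e+05 s = 5.417e+04 m = 54.17 km.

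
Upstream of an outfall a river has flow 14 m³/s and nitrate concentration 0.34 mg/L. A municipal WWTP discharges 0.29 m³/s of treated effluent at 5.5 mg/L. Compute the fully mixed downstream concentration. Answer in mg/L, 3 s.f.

0.445 mg/L

Conservation of mass across the mixing zone: C = (0.29·5.5 + 14·0.34) / (0.29 + 14) = 6.355/14.29 = 0.4447 mg/L.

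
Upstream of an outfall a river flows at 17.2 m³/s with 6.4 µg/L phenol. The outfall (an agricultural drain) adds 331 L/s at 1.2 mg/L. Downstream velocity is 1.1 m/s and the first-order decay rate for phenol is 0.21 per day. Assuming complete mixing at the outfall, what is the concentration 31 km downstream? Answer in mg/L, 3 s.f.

0.0270 mg/L

331 L/s = 0.331 m³/s.
6.4 µg/L = 0.0064 mg/L.
After complete mixing, C₀ = (0.331·1.2 + 17.2·0.0064) / 17.53 = 0.02894 mg/L.
Travel time t = 3.1e+04 m / 1.1 m/s = 2.818e+04 s = 0.3262 d.
C = 0.02894·exp(−0.21·0.3262) = 0.02894·0.9338 = 0.02702 mg/L.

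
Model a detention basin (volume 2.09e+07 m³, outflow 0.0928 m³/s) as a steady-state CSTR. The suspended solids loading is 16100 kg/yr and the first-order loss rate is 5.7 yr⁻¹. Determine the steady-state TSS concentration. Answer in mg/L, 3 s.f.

0.132 mg/L

Outflow Q = 0.0928 m³/s × 3.156e+07 s/yr = 2.929e+06 m³/yr.
Steady-state CSTR mass balance: W = Q·C + k·V·C, so C = W/(Q + kV).
Q + kV = 2.929e+06 + 5.7·2.09e+07 = 1.221e+08 m³/yr.
C = 16100/1.221e+08 = 0.0001319 kg/m³ = 0.1319 mg/L.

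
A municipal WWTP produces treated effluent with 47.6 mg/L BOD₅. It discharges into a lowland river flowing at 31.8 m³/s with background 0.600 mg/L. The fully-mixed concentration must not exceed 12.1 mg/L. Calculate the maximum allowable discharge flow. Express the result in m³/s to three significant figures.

10.3 m³/s

Mass balance at complete mixing: C_std·(Q_w + Q_r) = Q_w·C_e + Q_r·C_b.
Rearranging, Q_w = Q_r·(C_std − C_b)/(C_e − C_std) = 31.8·(12.1 − 0.6) / (47.6 − 12.1) = 10.3 m³/s.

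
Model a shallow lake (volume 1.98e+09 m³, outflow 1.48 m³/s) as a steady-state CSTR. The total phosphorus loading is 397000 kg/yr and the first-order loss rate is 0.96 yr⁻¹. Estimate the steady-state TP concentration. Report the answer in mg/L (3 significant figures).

Outflow Q = 1.48 m³/s × 3.156e+07 s/yr = 4.671e+07 m³/yr.
Steady-state CSTR mass balance: W = Q·C + k·V·C, so C = W/(Q + kV).
Q + kV = 4.671e+07 + 0.96·1.98e+09 = 1.948e+09 m³/yr.
C = 397000/1.948e+09 = 0.0002039 kg/m³ = 0.2039 mg/L.

0.204 mg/L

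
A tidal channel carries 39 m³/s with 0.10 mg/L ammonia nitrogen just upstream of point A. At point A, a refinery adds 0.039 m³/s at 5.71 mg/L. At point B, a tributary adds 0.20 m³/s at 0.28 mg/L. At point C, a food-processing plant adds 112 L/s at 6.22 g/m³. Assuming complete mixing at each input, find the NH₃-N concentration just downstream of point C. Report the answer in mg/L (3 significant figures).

After input A: C = (39·0.1 + 0.039·5.71) / 39.04 = 0.1056 mg/L.
After input B: C = (39.04·0.1056 + 0.2·0.28) / 39.24 = 0.1065 mg/L.
112 L/s = 0.112 m³/s.
After input C: C = (39.24·0.1065 + 0.112·6.22) / 39.35 = 0.1239 mg/L.

0.124 mg/L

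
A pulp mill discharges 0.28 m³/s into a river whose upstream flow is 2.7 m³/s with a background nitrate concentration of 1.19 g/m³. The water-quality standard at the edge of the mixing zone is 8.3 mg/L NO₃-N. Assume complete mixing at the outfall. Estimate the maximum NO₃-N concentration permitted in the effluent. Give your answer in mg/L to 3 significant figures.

76.9 mg/L

Mass balance: 8.3·2.98 = 0.28·Cₑ + 2.7·1.19.
Cₑ = (24.73 − 3.213) / 0.28 = 76.86 mg/L.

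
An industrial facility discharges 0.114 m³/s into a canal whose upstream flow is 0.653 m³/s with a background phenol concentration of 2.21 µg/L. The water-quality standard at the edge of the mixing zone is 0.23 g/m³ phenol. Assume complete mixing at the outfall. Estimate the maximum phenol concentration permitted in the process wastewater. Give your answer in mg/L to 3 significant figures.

1.53 mg/L

2.21 µg/L = 0.00221 mg/L.
Mass balance: 0.23·0.767 = 0.114·Cₑ + 0.653·0.00221.
Cₑ = (0.1764 − 0.001443) / 0.114 = 1.535 mg/L.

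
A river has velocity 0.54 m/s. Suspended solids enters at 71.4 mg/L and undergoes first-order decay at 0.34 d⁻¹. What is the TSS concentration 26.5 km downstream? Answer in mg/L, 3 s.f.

Travel time t = 26.5 km / 0.54 m/s = 2.65e+04/0.54 = 4.907e+04 s = 0.568 d.
First-order decay: C = 71.4·exp(−0.34·0.568) = 71.4·0.8244 = 58.86 mg/L.

58.9 mg/L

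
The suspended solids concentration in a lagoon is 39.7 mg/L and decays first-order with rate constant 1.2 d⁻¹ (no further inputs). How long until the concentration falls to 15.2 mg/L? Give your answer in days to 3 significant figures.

t = ln(C₀/C)/k = ln(39.7/15.2)/1.2 = 0.9601/1.2 = 0.8 d.

0.800 d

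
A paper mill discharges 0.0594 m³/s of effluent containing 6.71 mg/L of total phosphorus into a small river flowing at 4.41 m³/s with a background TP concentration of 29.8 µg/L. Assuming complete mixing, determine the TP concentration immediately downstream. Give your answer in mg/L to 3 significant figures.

0.119 mg/L

29.8 µg/L = 0.0298 mg/L.
Flow-weighted mixing gives C = (0.0594·6.71 + 4.41·0.0298) / (0.0594 + 4.41) = 0.53/4.469 = 0.1186 mg/L.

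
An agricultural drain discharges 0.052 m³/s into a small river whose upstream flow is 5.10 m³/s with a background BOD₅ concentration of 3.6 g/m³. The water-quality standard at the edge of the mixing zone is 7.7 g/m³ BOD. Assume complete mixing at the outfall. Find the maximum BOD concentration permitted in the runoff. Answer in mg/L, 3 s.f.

Mass balance: 7.7·5.152 = 0.052·Cₑ + 5.1·3.6.
Cₑ = (39.67 − 18.36) / 0.052 = 409.8 mg/L.

410 mg/L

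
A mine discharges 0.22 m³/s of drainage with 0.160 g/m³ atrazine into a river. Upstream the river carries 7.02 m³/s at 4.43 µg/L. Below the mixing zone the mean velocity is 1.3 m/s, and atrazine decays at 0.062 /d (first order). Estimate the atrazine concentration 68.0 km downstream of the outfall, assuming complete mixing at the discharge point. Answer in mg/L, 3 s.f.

4.43 µg/L = 0.00443 mg/L.
After complete mixing, C₀ = (0.22·0.16 + 7.02·0.00443) / 7.24 = 0.009157 mg/L.
Travel time t = 6.8e+04 m / 1.3 m/s = 5.231e+04 s = 0.6054 d.
C = 0.009157·exp(−0.062·0.6054) = 0.009157·0.9632 = 0.00882 mg/L.

0.00882 mg/L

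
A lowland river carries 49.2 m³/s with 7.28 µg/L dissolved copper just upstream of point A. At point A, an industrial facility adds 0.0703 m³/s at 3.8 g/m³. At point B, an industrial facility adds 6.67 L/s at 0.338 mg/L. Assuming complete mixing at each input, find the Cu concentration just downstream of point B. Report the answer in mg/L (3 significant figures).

7.28 µg/L = 0.00728 mg/L.
After input A: C = (49.2·0.00728 + 0.0703·3.8) / 49.27 = 0.01269 mg/L.
6.67 L/s = 0.00667 m³/s.
After input B: C = (49.27·0.01269 + 0.00667·0.338) / 49.28 = 0.01274 mg/L.

0.0127 mg/L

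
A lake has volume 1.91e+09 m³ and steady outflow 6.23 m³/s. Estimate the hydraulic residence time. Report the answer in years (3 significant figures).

9.71 yr

Q = 6.23 m³/s × 3.156e+07 s/yr = 1.966e+08 m³/yr.
Hydraulic residence time τ = V/Q = 1.91e+09/1.966e+08 = 9.715 yr.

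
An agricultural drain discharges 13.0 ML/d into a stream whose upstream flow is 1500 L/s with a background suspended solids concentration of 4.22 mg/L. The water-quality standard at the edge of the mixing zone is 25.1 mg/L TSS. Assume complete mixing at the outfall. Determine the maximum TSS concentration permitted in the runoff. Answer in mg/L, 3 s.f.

233 mg/L

13.0 ML/d = 0.1505 m³/s.
1500 L/s = 1.5 m³/s.
Mass balance: 25.1·1.65 = 0.1505·Cₑ + 1.5·4.22.
Cₑ = (41.43 − 6.33) / 0.1505 = 233.3 mg/L.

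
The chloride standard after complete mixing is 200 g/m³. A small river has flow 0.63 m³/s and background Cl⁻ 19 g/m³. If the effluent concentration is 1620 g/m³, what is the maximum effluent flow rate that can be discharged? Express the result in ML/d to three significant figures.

6.94 ML/d

Mass balance at complete mixing: C_std·(Q_w + Q_r) = Q_w·C_e + Q_r·C_b.
Rearranging, Q_w = Q_r·(C_std − C_b)/(C_e − C_std) = 0.63·(200 − 19) / (1620 − 200) = 0.0803 m³/s.
= 6.938 ML/d.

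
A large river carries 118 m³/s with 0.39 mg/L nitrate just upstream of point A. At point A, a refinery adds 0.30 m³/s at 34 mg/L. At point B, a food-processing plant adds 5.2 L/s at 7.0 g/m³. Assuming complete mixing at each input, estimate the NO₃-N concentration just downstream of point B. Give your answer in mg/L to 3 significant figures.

0.476 mg/L

After input A: C = (118·0.39 + 0.3·34) / 118.3 = 0.4752 mg/L.
5.2 L/s = 0.0052 m³/s.
After input B: C = (118.3·0.4752 + 0.0052·7) / 118.3 = 0.4755 mg/L.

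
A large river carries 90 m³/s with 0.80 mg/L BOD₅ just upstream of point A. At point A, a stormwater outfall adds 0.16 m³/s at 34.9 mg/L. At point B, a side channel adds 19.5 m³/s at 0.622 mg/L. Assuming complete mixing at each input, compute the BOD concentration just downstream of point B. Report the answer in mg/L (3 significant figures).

0.818 mg/L

After input A: C = (90·0.8 + 0.16·34.9) / 90.16 = 0.8605 mg/L.
After input B: C = (90.16·0.8605 + 19.5·0.622) / 109.7 = 0.8181 mg/L.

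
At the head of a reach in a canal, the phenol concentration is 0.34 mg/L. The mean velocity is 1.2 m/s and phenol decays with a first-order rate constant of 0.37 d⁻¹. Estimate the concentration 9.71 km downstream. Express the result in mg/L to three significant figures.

0.328 mg/L

Travel time t = 9.71 km / 1.2 m/s = 9710/1.2 = 8092 s = 0.09365 d.
First-order decay: C = 0.34·exp(−0.37·0.09365) = 0.34·0.9659 = 0.3284 mg/L.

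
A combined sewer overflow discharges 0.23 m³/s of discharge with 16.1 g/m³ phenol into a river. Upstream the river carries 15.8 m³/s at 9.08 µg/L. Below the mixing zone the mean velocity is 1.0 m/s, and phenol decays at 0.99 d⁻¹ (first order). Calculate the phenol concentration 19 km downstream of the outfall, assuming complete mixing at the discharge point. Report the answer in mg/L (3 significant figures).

0.193 mg/L

9.08 µg/L = 0.00908 mg/L.
After complete mixing, C₀ = (0.23·16.1 + 15.8·0.00908) / 16.03 = 0.24 mg/L.
Travel time t = 1.9e+04 m / 1.0 m/s = 1.9e+04 s = 0.2199 d.
C = 0.24·exp(−0.99·0.2199) = 0.24·0.8044 = 0.193 mg/L.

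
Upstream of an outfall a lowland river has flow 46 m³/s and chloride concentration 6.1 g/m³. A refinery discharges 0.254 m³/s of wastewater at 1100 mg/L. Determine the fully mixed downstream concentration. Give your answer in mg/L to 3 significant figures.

Flow-weighted mixing gives C = (0.254·1100 + 46·6.1) / (0.254 + 46) = 560/46.25 = 12.11 mg/L.

12.1 mg/L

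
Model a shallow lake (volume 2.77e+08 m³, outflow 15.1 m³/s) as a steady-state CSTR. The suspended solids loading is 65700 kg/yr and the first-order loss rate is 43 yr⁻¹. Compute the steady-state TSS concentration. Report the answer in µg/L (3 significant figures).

5.30 µg/L

Outflow Q = 15.1 m³/s × 3.156e+07 s/yr = 4.765e+08 m³/yr.
Steady-state CSTR mass balance: W = Q·C + k·V·C, so C = W/(Q + kV).
Q + kV = 4.765e+08 + 43·2.77e+08 = 1.239e+10 m³/yr.
C = 65700/1.239e+10 = 5.304e-06 kg/m³ = 0.005304 mg/L = 5.304 µg/L.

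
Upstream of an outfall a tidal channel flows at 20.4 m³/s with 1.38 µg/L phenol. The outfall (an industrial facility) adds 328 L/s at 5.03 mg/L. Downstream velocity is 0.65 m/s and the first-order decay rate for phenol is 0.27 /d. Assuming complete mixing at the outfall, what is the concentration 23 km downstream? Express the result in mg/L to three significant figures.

328 L/s = 0.328 m³/s.
1.38 µg/L = 0.00138 mg/L.
After complete mixing, C₀ = (0.328·5.03 + 20.4·0.00138) / 20.73 = 0.08095 mg/L.
Travel time t = 2.3e+04 m / 0.65 m/s = 3.538e+04 s = 0.4095 d.
C = 0.08095·exp(−0.27·0.4095) = 0.08095·0.8953 = 0.07248 mg/L.

0.0725 mg/L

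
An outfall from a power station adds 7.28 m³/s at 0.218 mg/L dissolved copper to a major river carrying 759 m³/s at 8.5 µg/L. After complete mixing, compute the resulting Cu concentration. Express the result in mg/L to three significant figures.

8.5 µg/L = 0.0085 mg/L.
Conservation of mass across the mixing zone: C = (7.28·0.218 + 759·0.0085) / (7.28 + 759) = 8.039/766.3 = 0.01049 mg/L.

0.0105 mg/L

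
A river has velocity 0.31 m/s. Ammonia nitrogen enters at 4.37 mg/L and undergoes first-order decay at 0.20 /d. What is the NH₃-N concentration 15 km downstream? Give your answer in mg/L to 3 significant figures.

3.91 mg/L

Travel time t = 15 km / 0.31 m/s = 1.5e+04/0.31 = 4.839e+04 s = 0.56 d.
First-order decay: C = 4.37·exp(−0.20·0.56) = 4.37·0.894 = 3.907 mg/L.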